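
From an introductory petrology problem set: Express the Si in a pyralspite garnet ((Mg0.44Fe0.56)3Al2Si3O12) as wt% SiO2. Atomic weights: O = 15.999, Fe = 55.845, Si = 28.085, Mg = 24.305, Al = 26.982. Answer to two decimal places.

39.52 wt%

M((Mg0.44Fe0.56)3Al2Si3O12) = 456.109 g/mol; M(SiO2) = 60.083 g/mol.
Moles SiO2 per formula unit = 3 Si ÷ 1 = 3.0000.
SiO2 fraction = (3.0000 × 60.083) / 456.109 = 180.249/456.109 = 0.3952.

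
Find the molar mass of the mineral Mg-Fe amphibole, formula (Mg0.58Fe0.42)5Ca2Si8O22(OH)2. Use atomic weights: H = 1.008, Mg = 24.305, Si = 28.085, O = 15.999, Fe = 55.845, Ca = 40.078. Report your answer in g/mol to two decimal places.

878.59 g/mol

The formula mass is the sum 2.90(24.305) + 2.10(55.845) + 2(40.078) + 8(28.085) + 24(15.999) + 2(1.008).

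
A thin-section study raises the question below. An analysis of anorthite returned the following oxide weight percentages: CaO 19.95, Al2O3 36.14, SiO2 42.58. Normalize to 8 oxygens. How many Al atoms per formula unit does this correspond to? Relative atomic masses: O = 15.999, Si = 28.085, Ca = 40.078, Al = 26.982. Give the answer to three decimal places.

CaO: 19.95/56.077 = 0.35576 mol → 0.35576 mol Ca, 0.35576 mol O.
Al2O3: 36.14/101.961 = 0.35445 mol → 0.70890 mol Al, 1.06335 mol O.
SiO2: 42.58/60.083 = 0.70869 mol → 0.70869 mol Si, 1.41738 mol O.
Total oxygen = 2.83649 mol. Normalization factor = 8/2.83649 = 2.82039.
Al per 8 O = 0.70890 × 2.82039 = 1.999.

1.999 Al apfu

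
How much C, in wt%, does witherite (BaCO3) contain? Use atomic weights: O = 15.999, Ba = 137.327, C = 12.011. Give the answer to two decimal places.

M(BaCO3) = 197.335 g/mol.
C contributes 1 × 12.011 = 12.011 g per mole.
12.011/197.335 = 0.0609 → 6.09%.

6.09 wt%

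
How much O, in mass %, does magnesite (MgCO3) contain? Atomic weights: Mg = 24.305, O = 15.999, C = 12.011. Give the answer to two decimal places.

56.93 mass %

Molar mass of MgCO3: 1*24.305 + 1*12.011 + 3*15.999 = 84.313 g/mol.
Mass of O per formula unit: 3 × 15.999 = 47.997 g.
Weight fraction O = 47.997 / 84.313 = 0.5693.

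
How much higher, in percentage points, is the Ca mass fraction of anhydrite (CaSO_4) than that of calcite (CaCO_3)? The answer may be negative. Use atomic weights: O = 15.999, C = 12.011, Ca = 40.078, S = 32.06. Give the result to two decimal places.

-10.60 percentage points

Ca in CaSO_4: molar mass 136.134 g/mol; 1×40.078 = 40.078 g → 29.44 wt%.
Ca in CaCO_3: molar mass 100.086 g/mol; 1×40.078 = 40.078 g → 40.04 wt%.
Difference = 29.44 − 40.04 = -10.60 percentage points.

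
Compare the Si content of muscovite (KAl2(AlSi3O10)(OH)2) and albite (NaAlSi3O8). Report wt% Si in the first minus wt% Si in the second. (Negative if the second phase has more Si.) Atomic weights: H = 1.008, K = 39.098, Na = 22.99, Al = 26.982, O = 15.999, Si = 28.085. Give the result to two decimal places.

Si in KAl2(AlSi3O10)(OH)2: molar mass 398.303 g/mol; 3×28.085 = 84.255 g → 21.15 wt%.
Si in NaAlSi3O8: molar mass 262.219 g/mol; 3×28.085 = 84.255 g → 32.13 wt%.
Difference = 21.15 − 32.13 = -10.98 percentage points.

-10.98 percentage points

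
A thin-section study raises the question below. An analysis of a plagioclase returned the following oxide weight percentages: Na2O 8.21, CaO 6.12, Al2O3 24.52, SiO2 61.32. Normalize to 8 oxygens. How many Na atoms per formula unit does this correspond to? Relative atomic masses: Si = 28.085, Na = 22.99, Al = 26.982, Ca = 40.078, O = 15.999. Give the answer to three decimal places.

0.705 Na apfu

8.21 wt% Na2O ÷ 61.979 g/mol = 0.13246 mol, giving 0.26492 Na and 0.13246 O.
6.12 wt% CaO ÷ 56.077 g/mol = 0.10914 mol, giving 0.10914 Ca and 0.10914 O.
24.52 wt% Al2O3 ÷ 101.961 g/mol = 0.24048 mol, giving 0.48096 Al and 0.72144 O.
61.32 wt% SiO2 ÷ 60.083 g/mol = 1.02059 mol, giving 1.02059 Si and 2.04118 O.
Oxygen sums to 3.00422; scaling by 8/3.00422 = 2.66292 puts the formula on 8 O.
Na: 0.26492 × 2.66292 = 0.705 atoms per formula unit.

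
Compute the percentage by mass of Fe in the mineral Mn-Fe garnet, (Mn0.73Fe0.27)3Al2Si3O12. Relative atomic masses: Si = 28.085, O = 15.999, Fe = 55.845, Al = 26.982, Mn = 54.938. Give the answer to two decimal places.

9.12 wt%

Formula mass = 2.19×54.938 + 0.81×55.845 + 2×26.982 + 3×28.085 + 12×15.999 = 495.756 g/mol, of which 45.234 g is Fe.
So Fe makes up 45.234/495.756 = 0.0912 of the mass, i.e. 9.12%.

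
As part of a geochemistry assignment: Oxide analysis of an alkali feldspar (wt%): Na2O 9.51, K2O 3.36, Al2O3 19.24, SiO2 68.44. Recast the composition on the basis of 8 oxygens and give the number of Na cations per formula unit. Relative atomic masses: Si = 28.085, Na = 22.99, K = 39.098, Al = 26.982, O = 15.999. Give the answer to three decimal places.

Na2O (M=61.979): mol = 0.15344; Na = 0.30688, O = 0.15344.
K2O (M=94.195): mol = 0.03567; K = 0.07134, O = 0.03567.
Al2O3 (M=101.961): mol = 0.18870; Al = 0.37740, O = 0.56610.
SiO2 (M=60.083): mol = 1.13909; Si = 1.13909, O = 2.27818.
ΣO = 3.03339; factor = 8/ΣO = 2.63731.
Na apfu = 0.30688 × 2.63731 = 0.809.

0.809 Na apfu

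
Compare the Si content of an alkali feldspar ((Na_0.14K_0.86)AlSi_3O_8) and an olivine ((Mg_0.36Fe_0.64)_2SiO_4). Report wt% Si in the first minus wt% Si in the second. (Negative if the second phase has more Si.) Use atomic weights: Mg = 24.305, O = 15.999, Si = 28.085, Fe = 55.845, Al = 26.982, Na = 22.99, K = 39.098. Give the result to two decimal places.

15.01 percentage points

First mineral: 84.255 g Si in 276.072 g formula = 30.52 wt% Si.
Second mineral: 28.085 g Si in 181.062 g formula = 15.51 wt% Si.
30.52% − 15.51% gives a difference of 15.01 percentage points.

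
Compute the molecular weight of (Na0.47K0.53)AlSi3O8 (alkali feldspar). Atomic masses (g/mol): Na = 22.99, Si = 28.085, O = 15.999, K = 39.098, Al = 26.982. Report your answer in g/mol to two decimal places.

270.76 g/mol

The formula mass is the sum 0.47(22.99) + 0.53(39.098) + 1(26.982) + 3(28.085) + 8(15.999).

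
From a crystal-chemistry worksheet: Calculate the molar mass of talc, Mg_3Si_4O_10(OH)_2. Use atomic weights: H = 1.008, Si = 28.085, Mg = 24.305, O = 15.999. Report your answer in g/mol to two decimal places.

Mg: 3 × 24.305 = 72.9150
Si: 4 × 28.085 = 112.3400
O: 12 × 15.999 = 191.9880
H: 2 × 1.008 = 2.0160
Summing the contributions gives the formula mass.

379.26 g/mol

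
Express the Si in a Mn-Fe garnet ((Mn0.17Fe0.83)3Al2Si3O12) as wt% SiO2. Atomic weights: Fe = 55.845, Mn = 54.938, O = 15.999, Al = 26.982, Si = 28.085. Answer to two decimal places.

36.25 wt%

M((Mn0.17Fe0.83)3Al2Si3O12) = 497.279 g/mol; M(SiO2) = 60.083 g/mol.
Moles SiO2 per formula unit = 3 Si ÷ 1 = 3.0000.
SiO2 fraction = (3.0000 × 60.083) / 497.279 = 180.249/497.279 = 0.3625.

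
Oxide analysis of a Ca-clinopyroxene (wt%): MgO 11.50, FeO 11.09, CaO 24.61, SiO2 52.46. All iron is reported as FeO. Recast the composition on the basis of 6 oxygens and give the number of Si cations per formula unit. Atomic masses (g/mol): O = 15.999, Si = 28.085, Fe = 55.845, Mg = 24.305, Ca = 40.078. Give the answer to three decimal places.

1.996 Si apfu

MgO (M=40.304): mol = 0.28533; Mg = 0.28533, O = 0.28533.
FeO (M=71.844): mol = 0.15436; Fe = 0.15436, O = 0.15436.
CaO (M=56.077): mol = 0.43886; Ca = 0.43886, O = 0.43886.
SiO2 (M=60.083): mol = 0.87313; Si = 0.87313, O = 1.74626.
ΣO = 2.62481; factor = 6/ΣO = 2.28588.
Si apfu = 0.87313 × 2.28588 = 1.996.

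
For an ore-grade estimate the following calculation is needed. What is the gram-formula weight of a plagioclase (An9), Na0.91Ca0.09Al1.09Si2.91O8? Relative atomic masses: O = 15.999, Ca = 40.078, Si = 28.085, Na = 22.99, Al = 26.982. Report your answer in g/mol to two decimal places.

The formula mass is the sum 0.91*22.99 + 0.09*40.078 + 1.09*26.982 + 2.91*28.085 + 8*15.999.

263.66 g/mol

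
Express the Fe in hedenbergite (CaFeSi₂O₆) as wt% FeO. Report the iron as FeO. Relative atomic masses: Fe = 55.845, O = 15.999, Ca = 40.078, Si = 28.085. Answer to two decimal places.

Formula mass = 248.087 g/mol.
1 Fe → 1.0000 mol FeO per formula unit; M(FeO) = 71.844, so FeO mass = 71.844 g.
71.844/248.087 × 100 = 28.96 wt%.

28.96 wt%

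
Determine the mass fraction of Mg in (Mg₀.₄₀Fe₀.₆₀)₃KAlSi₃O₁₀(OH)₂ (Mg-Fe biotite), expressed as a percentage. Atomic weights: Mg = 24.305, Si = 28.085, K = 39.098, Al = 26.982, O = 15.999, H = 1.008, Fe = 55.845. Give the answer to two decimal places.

Molar mass of (Mg₀.₄₀Fe₀.₆₀)₃KAlSi₃O₁₀(OH)₂: 1.20×24.305 + 1.80×55.845 + 1×39.098 + 1×26.982 + 3×28.085 + 12×15.999 + 2×1.008 = 474.026 g/mol.
Mass of Mg per formula unit: 1.20 × 24.305 = 29.166 g.
Weight fraction Mg = 29.166 / 474.026 = 0.0615.

6.15 mass %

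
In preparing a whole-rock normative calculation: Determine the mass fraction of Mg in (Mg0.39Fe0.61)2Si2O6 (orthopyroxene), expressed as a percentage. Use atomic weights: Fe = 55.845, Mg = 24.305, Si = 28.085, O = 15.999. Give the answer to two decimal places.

M((Mg0.39Fe0.61)2Si2O6) = 239.253 g/mol.
Mg contributes 0.78 × 24.305 = 18.958 g per mole.
18.958/239.253 = 0.0792 → 7.92%.

7.92 wt%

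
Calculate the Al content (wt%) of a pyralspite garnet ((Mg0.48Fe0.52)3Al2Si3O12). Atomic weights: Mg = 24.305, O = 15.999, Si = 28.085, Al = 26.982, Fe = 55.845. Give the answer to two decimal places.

11.93 wt%

Molar mass of (Mg0.48Fe0.52)3Al2Si3O12: 1.44×24.305 + 1.56×55.845 + 2×26.982 + 3×28.085 + 12×15.999 = 452.324 g/mol.
Mass of Al per formula unit: 2 × 26.982 = 53.964 g.
Weight fraction Al = 53.964 / 452.324 = 0.1193.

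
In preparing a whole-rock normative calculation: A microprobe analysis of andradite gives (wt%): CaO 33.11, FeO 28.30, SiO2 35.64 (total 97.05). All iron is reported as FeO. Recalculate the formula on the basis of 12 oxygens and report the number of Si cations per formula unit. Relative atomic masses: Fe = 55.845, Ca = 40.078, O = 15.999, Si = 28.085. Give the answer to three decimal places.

3.279 Si apfu

CaO: 33.11/56.077 = 0.59044 mol → 0.59044 mol Ca, 0.59044 mol O.
FeO: 28.30/71.844 = 0.39391 mol → 0.39391 mol Fe, 0.39391 mol O.
SiO2: 35.64/60.083 = 0.59318 mol → 0.59318 mol Si, 1.18636 mol O.
Total oxygen = 2.17071 mol. Normalization factor = 12/2.17071 = 5.52815.
Si per 12 O = 0.59318 × 5.52815 = 3.279.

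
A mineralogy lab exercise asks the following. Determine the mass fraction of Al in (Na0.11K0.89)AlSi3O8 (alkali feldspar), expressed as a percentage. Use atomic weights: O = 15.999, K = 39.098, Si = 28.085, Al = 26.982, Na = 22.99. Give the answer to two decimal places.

9.76 mass %

M((Na0.11K0.89)AlSi3O8) = 276.555 g/mol.
Al contributes 1 × 26.982 = 26.982 g per mole.
26.982/276.555 = 0.0976 → 9.76%.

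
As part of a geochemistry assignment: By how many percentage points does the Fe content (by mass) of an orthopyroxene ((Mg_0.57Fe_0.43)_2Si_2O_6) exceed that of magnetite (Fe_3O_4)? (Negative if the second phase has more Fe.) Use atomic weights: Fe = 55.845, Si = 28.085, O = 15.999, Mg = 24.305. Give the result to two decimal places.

Fe in (Mg_0.57Fe_0.43)_2Si_2O_6: molar mass 227.898 g/mol; 0.86×55.845 = 48.027 g → 21.07 wt%.
Fe in Fe_3O_4: molar mass 231.531 g/mol; 3×55.845 = 167.535 g → 72.36 wt%.
Difference = 21.07 − 72.36 = -51.29 percentage points.

-51.29 percentage points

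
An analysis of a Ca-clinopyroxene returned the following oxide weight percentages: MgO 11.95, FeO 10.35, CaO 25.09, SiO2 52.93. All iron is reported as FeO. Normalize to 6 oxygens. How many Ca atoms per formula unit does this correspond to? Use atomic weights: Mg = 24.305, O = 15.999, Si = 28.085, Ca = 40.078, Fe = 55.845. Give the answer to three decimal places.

MgO (M=40.304): mol = 0.29650; Mg = 0.29650, O = 0.29650.
FeO (M=71.844): mol = 0.14406; Fe = 0.14406, O = 0.14406.
CaO (M=56.077): mol = 0.44742; Ca = 0.44742, O = 0.44742.
SiO2 (M=60.083): mol = 0.88095; Si = 0.88095, O = 1.76190.
ΣO = 2.64988; factor = 6/ΣO = 2.26425.
Ca apfu = 0.44742 × 2.26425 = 1.013.

1.013 Ca apfu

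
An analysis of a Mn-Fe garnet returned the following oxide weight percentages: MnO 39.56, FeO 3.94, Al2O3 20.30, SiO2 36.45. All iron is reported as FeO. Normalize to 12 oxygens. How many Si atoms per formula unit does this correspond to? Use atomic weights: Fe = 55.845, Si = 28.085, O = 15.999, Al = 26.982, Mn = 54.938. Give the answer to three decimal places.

3.004 Si apfu

MnO: 39.56/70.937 = 0.55768 mol → 0.55768 mol Mn, 0.55768 mol O.
FeO: 3.94/71.844 = 0.05484 mol → 0.05484 mol Fe, 0.05484 mol O.
Al2O3: 20.30/101.961 = 0.19910 mol → 0.39820 mol Al, 0.59730 mol O.
SiO2: 36.45/60.083 = 0.60666 mol → 0.60666 mol Si, 1.21332 mol O.
Total oxygen = 2.42314 mol. Normalization factor = 12/2.42314 = 4.95225.
Si per 12 O = 0.60666 × 4.95225 = 3.004.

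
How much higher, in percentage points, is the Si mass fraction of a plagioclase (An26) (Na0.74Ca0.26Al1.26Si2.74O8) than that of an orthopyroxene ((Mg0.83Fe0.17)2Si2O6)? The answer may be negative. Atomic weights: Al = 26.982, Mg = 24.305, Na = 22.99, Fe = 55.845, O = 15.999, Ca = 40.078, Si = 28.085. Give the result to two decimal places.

2.33 percentage points

M(Na0.74Ca0.26Al1.26Si2.74O8) = 266.375 g/mol, so wt% Si = 76.953/266.375 × 100 = 28.89%.
M((Mg0.83Fe0.17)2Si2O6) = 211.498 g/mol, so wt% Si = 56.170/211.498 × 100 = 26.56%.
28.89 − 26.56 = 2.33 pp.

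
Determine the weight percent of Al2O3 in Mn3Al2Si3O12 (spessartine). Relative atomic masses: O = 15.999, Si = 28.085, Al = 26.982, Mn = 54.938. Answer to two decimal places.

Formula mass = 495.021 g/mol.
2 Al → 1.0000 mol Al2O3 per formula unit; M(Al2O3) = 101.961, so Al2O3 mass = 101.961 g.
101.961/495.021 × 100 = 20.60 wt%.

20.60 wt%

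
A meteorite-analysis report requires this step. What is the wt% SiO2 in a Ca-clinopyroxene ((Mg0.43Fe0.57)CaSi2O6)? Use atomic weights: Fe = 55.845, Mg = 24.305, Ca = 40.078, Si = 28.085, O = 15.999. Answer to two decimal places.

51.24 wt%

Molar mass of (Mg0.43Fe0.57)CaSi2O6 = 0.43*24.305 + 0.57*55.845 + 1*40.078 + 2*28.085 + 6*15.999 = 234.525 g/mol.
Each formula unit contains 2 Si, equivalent to 2/1 = 2.0000 mol SiO2.
M(SiO2) = 1×28.085 + 2×15.999 = 60.083 g/mol.
Mass of SiO2 per formula unit = 2.0000 × 60.083 = 120.166 g.
SiO2 wt% = 120.166 / 234.525 × 100 = 51.24%.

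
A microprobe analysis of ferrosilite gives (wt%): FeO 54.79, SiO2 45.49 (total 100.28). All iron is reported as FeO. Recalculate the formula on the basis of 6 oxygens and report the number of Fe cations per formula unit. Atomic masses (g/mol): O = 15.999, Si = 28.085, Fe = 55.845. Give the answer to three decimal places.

2.010 Fe apfu

FeO (M=71.844): mol = 0.76262; Fe = 0.76262, O = 0.76262.
SiO2 (M=60.083): mol = 0.75712; Si = 0.75712, O = 1.51424.
ΣO = 2.27686; factor = 6/ΣO = 2.63521.
Fe apfu = 0.76262 × 2.63521 = 2.010.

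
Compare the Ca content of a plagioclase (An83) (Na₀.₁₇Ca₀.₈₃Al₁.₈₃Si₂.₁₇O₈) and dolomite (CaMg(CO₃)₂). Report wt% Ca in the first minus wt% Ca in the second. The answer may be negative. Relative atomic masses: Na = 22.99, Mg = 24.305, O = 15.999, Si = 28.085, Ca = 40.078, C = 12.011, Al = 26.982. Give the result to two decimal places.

M(Na₀.₁₇Ca₀.₈₃Al₁.₈₃Si₂.₁₇O₈) = 275.487 g/mol, so wt% Ca = 33.265/275.487 × 100 = 12.07%.
M(CaMg(CO₃)₂) = 184.399 g/mol, so wt% Ca = 40.078/184.399 × 100 = 21.73%.
12.07 − 21.73 = -9.66 pp.

-9.66 percentage points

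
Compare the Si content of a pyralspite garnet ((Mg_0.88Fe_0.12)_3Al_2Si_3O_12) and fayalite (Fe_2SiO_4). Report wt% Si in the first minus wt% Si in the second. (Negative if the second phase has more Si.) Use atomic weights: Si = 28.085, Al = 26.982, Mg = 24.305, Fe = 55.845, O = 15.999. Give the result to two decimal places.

First mineral: 84.255 g Si in 414.476 g formula = 20.33 wt% Si.
Second mineral: 28.085 g Si in 203.771 g formula = 13.78 wt% Si.
20.33% − 13.78% gives a difference of 6.55 percentage points.

6.55 percentage points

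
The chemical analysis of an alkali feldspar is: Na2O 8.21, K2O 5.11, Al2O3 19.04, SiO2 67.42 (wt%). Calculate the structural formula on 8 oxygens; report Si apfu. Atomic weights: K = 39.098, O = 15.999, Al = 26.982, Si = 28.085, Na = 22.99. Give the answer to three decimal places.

3.001 Si apfu

8.21 wt% Na2O ÷ 61.979 g/mol = 0.13246 mol, giving 0.26492 Na and 0.13246 O.
5.11 wt% K2O ÷ 94.195 g/mol = 0.05425 mol, giving 0.10850 K and 0.05425 O.
19.04 wt% Al2O3 ÷ 101.961 g/mol = 0.18674 mol, giving 0.37348 Al and 0.56022 O.
67.42 wt% SiO2 ÷ 60.083 g/mol = 1.12211 mol, giving 1.12211 Si and 2.24422 O.
Oxygen sums to 2.99115; scaling by 8/2.99115 = 2.67456 puts the formula on 8 O.
Si: 1.12211 × 2.67456 = 3.001 atoms per formula unit.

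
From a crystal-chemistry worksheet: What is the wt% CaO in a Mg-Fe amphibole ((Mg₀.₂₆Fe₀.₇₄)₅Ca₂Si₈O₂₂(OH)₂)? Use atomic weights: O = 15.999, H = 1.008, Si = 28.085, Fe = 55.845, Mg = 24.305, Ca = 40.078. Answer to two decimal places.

M((Mg₀.₂₆Fe₀.₇₄)₅Ca₂Si₈O₂₂(OH)₂) = 929.051 g/mol; M(CaO) = 56.077 g/mol.
Moles CaO per formula unit = 2 Ca ÷ 1 = 2.0000.
CaO fraction = (2.0000 × 56.077) / 929.051 = 112.154/929.051 = 0.1207.

12.07 wt%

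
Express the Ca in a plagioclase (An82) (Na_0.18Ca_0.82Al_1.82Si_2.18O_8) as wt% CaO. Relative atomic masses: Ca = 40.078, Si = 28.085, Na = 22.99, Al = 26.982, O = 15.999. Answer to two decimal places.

16.70 wt%

Formula mass = 275.327 g/mol.
0.82 Ca → 0.8200 mol CaO per formula unit; M(CaO) = 56.077, so CaO mass = 45.983 g.
45.983/275.327 × 100 = 16.70 wt%.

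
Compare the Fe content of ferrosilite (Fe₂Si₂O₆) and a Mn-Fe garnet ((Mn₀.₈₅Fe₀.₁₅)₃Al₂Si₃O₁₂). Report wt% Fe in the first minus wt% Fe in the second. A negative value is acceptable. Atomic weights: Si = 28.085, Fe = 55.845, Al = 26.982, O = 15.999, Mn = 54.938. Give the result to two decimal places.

37.26 percentage points

M(Fe₂Si₂O₆) = 263.854 g/mol, so wt% Fe = 111.690/263.854 × 100 = 42.33%.
M((Mn₀.₈₅Fe₀.₁₅)₃Al₂Si₃O₁₂) = 495.429 g/mol, so wt% Fe = 25.130/495.429 × 100 = 5.07%.
42.33 − 5.07 = 37.26 pp.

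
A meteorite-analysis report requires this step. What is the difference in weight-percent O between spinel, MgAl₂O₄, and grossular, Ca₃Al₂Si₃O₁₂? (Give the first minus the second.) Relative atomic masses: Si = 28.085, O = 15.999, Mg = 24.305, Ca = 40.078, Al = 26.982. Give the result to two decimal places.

2.36 percentage points

O in MgAl₂O₄: molar mass 142.265 g/mol; 4×15.999 = 63.996 g → 44.98 wt%.
O in Ca₃Al₂Si₃O₁₂: molar mass 450.441 g/mol; 12×15.999 = 191.988 g → 42.62 wt%.
Difference = 44.98 − 42.62 = 2.36 percentage points.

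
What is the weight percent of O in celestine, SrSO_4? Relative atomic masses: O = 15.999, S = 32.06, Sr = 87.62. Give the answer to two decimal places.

34.84 mass %

M(SrSO_4) = 183.676 g/mol.
O contributes 4 × 15.999 = 63.996 g per mole.
63.996/183.676 = 0.3484 → 34.84%.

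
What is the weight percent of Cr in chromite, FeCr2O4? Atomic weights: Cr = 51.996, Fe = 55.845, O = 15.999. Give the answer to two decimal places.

Molar mass of FeCr2O4: 1×55.845 + 2×51.996 + 4×15.999 = 223.833 g/mol.
Mass of Cr per formula unit: 2 × 51.996 = 103.992 g.
Weight fraction Cr = 103.992 / 223.833 = 0.4646.

46.46 weight percent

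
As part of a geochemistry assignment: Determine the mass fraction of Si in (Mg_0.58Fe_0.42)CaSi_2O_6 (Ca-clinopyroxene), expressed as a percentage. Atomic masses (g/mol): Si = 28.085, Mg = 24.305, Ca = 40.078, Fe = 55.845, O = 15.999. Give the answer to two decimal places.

Molar mass of (Mg_0.58Fe_0.42)CaSi_2O_6: 0.58×24.305 + 0.42×55.845 + 1×40.078 + 2×28.085 + 6×15.999 = 229.794 g/mol.
Mass of Si per formula unit: 2 × 28.085 = 56.170 g.
Weight fraction Si = 56.170 / 229.794 = 0.2444.

24.44 weight percent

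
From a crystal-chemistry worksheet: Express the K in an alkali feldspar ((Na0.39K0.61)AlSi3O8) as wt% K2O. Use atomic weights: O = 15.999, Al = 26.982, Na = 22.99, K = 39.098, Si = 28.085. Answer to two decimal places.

10.56 wt%

Formula mass = 272.045 g/mol.
0.61 K → 0.3050 mol K2O per formula unit; M(K2O) = 94.195, so K2O mass = 28.729 g.
28.729/272.045 × 100 = 10.56 wt%.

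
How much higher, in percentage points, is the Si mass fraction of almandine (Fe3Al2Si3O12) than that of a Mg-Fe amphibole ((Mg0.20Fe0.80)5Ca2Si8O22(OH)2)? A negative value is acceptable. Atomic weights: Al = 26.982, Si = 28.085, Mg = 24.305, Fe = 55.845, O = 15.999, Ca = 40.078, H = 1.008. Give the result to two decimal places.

-7.01 percentage points

Si in Fe3Al2Si3O12: molar mass 497.742 g/mol; 3×28.085 = 84.255 g → 16.93 wt%.
Si in (Mg0.20Fe0.80)5Ca2Si8O22(OH)2: molar mass 938.513 g/mol; 8×28.085 = 224.680 g → 23.94 wt%.
Difference = 16.93 − 23.94 = -7.01 percentage points.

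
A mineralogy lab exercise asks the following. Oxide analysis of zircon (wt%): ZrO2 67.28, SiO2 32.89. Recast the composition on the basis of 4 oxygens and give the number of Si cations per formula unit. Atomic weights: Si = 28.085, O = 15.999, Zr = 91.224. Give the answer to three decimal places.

1.001 Si apfu

ZrO2 (M=123.222): mol = 0.54601; Zr = 0.54601, O = 1.09202.
SiO2 (M=60.083): mol = 0.54741; Si = 0.54741, O = 1.09482.
ΣO = 2.18684; factor = 4/ΣO = 1.82912.
Si apfu = 0.54741 × 1.82912 = 1.001.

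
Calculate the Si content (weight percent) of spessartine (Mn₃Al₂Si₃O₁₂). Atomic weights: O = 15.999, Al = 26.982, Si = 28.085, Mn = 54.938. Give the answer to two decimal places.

M(Mn₃Al₂Si₃O₁₂) = 495.021 g/mol.
Si contributes 3 × 28.085 = 84.255 g per mole.
84.255/495.021 = 0.1702 → 17.02%.

17.02 weight percent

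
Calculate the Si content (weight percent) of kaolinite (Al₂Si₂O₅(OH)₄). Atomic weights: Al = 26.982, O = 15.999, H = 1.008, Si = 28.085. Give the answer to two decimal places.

M(Al₂Si₂O₅(OH)₄) = 258.157 g/mol.
Si contributes 2 × 28.085 = 56.170 g per mole.
56.170/258.157 = 0.2176 → 21.76%.

21.76 weight percent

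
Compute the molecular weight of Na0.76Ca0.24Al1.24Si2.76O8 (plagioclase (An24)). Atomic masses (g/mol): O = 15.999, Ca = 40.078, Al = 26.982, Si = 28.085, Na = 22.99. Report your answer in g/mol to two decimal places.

266.06 g/mol

M = 0.76*22.99 + 0.24*40.078 + 1.24*26.982 + 2.76*28.085 + 8*15.999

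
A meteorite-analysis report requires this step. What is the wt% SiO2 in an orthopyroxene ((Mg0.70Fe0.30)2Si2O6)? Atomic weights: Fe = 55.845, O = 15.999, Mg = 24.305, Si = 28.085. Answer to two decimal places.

54.70 wt%

Molar mass of (Mg0.70Fe0.30)2Si2O6 = 1.40*24.305 + 0.60*55.845 + 2*28.085 + 6*15.999 = 219.698 g/mol.
Each formula unit contains 2 Si, equivalent to 2/1 = 2.0000 mol SiO2.
M(SiO2) = 1×28.085 + 2×15.999 = 60.083 g/mol.
Mass of SiO2 per formula unit = 2.0000 × 60.083 = 120.166 g.
SiO2 wt% = 120.166 / 219.698 × 100 = 54.70%.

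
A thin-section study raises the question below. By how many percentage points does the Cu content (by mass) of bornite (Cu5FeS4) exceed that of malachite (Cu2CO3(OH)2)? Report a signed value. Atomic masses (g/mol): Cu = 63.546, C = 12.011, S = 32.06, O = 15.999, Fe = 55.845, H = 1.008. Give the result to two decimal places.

5.84 percentage points

M(Cu5FeS4) = 501.815 g/mol, so wt% Cu = 317.730/501.815 × 100 = 63.32%.
M(Cu2CO3(OH)2) = 221.114 g/mol, so wt% Cu = 127.092/221.114 × 100 = 57.48%.
63.32 − 57.48 = 5.84 pp.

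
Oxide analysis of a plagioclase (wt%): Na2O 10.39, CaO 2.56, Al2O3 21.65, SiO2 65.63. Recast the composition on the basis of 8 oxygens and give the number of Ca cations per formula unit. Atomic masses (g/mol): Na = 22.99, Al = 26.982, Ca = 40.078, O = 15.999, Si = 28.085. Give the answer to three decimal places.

Na2O (M=61.979): mol = 0.16764; Na = 0.33528, O = 0.16764.
CaO (M=56.077): mol = 0.04565; Ca = 0.04565, O = 0.04565.
Al2O3 (M=101.961): mol = 0.21234; Al = 0.42468, O = 0.63702.
SiO2 (M=60.083): mol = 1.09232; Si = 1.09232, O = 2.18464.
ΣO = 3.03495; factor = 8/ΣO = 2.63596.
Ca apfu = 0.04565 × 2.63596 = 0.120.

0.120 Ca apfu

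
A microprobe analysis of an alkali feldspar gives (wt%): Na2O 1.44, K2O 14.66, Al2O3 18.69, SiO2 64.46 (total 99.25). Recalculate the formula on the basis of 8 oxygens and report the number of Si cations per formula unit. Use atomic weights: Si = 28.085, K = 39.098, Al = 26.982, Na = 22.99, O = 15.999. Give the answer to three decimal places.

2.986 Si apfu

Na2O (M=61.979): mol = 0.02323; Na = 0.04646, O = 0.02323.
K2O (M=94.195): mol = 0.15563; K = 0.31126, O = 0.15563.
Al2O3 (M=101.961): mol = 0.18331; Al = 0.36662, O = 0.54993.
SiO2 (M=60.083): mol = 1.07285; Si = 1.07285, O = 2.14570.
ΣO = 2.87449; factor = 8/ΣO = 2.78310.
Si apfu = 1.07285 × 2.78310 = 2.986.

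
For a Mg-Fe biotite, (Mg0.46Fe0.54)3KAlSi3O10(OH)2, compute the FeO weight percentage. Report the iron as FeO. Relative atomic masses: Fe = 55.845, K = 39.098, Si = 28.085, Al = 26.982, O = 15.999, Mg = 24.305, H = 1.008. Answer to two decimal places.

Molar mass of (Mg0.46Fe0.54)3KAlSi3O10(OH)2 = 1.38·24.305 + 1.62·55.845 + 1·39.098 + 1·26.982 + 3·28.085 + 12·15.999 + 2·1.008 = 468.349 g/mol.
Each formula unit contains 1.62 Fe, equivalent to 1.62/1 = 1.6200 mol FeO.
M(FeO) = 1×55.845 + 1×15.999 = 71.844 g/mol.
Mass of FeO per formula unit = 1.6200 × 71.844 = 116.387 g.
FeO wt% = 116.387 / 468.349 × 100 = 24.85%.

24.85 wt%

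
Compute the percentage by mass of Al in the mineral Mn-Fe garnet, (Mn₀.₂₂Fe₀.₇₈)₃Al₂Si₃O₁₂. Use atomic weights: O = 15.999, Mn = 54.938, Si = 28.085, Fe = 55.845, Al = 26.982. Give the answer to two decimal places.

10.85 wt%

M((Mn₀.₂₂Fe₀.₇₈)₃Al₂Si₃O₁₂) = 497.143 g/mol.
Al contributes 2 × 26.982 = 53.964 g per mole.
53.964/497.143 = 0.1085 → 10.85%.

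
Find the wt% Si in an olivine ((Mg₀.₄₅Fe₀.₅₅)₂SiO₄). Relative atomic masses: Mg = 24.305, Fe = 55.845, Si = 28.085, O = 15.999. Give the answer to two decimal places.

Molar mass of (Mg₀.₄₅Fe₀.₅₅)₂SiO₄: 0.90·24.305 + 1.10·55.845 + 1·28.085 + 4·15.999 = 175.385 g/mol.
Mass of Si per formula unit: 1 × 28.085 = 28.085 g.
Weight fraction Si = 28.085 / 175.385 = 0.1601.

16.01 weight percent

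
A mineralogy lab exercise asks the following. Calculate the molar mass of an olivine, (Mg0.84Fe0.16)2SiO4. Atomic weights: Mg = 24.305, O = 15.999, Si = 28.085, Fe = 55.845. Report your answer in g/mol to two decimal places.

150.78 g/mol

Mg: 1.68 × 24.305 = 40.8324
Fe: 0.32 × 55.845 = 17.8704
Si: 1 × 28.085 = 28.0850
O: 4 × 15.999 = 63.9960
Summing the contributions gives the formula mass.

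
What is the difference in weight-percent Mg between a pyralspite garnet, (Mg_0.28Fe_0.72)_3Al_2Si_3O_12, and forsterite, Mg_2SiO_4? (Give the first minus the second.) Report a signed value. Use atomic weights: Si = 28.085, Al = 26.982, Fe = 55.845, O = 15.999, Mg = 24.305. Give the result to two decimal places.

-30.22 percentage points

M((Mg_0.28Fe_0.72)_3Al_2Si_3O_12) = 471.248 g/mol, so wt% Mg = 20.416/471.248 × 100 = 4.33%.
M(Mg_2SiO_4) = 140.691 g/mol, so wt% Mg = 48.610/140.691 × 100 = 34.55%.
4.33 − 34.55 = -30.22 pp.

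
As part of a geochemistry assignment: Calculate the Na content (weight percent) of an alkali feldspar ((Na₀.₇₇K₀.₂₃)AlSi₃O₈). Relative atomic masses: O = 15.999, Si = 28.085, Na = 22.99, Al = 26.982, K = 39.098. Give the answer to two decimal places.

M((Na₀.₇₇K₀.₂₃)AlSi₃O₈) = 265.924 g/mol.
Na contributes 0.77 × 22.99 = 17.702 g per mole.
17.702/265.924 = 0.0666 → 6.66%.

6.66 weight percent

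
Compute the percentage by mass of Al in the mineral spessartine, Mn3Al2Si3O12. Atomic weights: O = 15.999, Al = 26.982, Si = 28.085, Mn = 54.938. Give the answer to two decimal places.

M(Mn3Al2Si3O12) = 495.021 g/mol.
Al contributes 2 × 26.982 = 53.964 g per mole.
53.964/495.021 = 0.1090 → 10.90%.

10.90 wt%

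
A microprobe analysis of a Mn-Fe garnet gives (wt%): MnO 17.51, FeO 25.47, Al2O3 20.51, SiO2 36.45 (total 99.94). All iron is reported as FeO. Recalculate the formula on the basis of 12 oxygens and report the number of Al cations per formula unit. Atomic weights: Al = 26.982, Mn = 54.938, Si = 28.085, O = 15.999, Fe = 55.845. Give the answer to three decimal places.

MnO: 17.51/70.937 = 0.24684 mol → 0.24684 mol Mn, 0.24684 mol O.
FeO: 25.47/71.844 = 0.35452 mol → 0.35452 mol Fe, 0.35452 mol O.
Al2O3: 20.51/101.961 = 0.20116 mol → 0.40232 mol Al, 0.60348 mol O.
SiO2: 36.45/60.083 = 0.60666 mol → 0.60666 mol Si, 1.21332 mol O.
Total oxygen = 2.41816 mol. Normalization factor = 12/2.41816 = 4.96245.
Al per 12 O = 0.40232 × 4.96245 = 1.996.

1.996 Al apfu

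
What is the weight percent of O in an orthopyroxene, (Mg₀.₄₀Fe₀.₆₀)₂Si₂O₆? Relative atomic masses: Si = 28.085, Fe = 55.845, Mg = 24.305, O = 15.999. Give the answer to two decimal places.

Molar mass of (Mg₀.₄₀Fe₀.₆₀)₂Si₂O₆: 0.80·24.305 + 1.20·55.845 + 2·28.085 + 6·15.999 = 238.622 g/mol.
Mass of O per formula unit: 6 × 15.999 = 95.994 g.
Weight fraction O = 95.994 / 238.622 = 0.4023.

40.23 weight percent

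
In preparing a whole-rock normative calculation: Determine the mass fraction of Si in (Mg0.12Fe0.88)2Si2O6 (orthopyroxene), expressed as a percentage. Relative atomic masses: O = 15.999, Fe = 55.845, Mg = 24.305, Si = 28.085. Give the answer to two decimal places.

M((Mg0.12Fe0.88)2Si2O6) = 256.284 g/mol.
Si contributes 2 × 28.085 = 56.170 g per mole.
56.170/256.284 = 0.2192 → 21.92%.

21.92 mass %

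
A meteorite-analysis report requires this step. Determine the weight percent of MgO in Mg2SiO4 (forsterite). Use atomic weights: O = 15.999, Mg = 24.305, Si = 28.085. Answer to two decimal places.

57.29 wt%

Formula mass = 140.691 g/mol.
2 Mg → 2.0000 mol MgO per formula unit; M(MgO) = 40.304, so MgO mass = 80.608 g.
80.608/140.691 × 100 = 57.29 wt%.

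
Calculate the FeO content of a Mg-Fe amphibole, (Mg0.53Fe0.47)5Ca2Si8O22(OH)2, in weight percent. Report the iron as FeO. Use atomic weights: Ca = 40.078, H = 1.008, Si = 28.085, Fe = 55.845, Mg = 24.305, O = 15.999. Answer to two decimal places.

19.05 wt%

Formula mass = 886.472 g/mol.
2.35 Fe → 2.3500 mol FeO per formula unit; M(FeO) = 71.844, so FeO mass = 168.833 g.
168.833/886.472 × 100 = 19.05 wt%.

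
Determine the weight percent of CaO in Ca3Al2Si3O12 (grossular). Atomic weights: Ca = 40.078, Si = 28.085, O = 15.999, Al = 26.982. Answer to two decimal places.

37.35 wt%

Formula mass = 450.441 g/mol.
3 Ca → 3.0000 mol CaO per formula unit; M(CaO) = 56.077, so CaO mass = 168.231 g.
168.231/450.441 × 100 = 37.35 wt%.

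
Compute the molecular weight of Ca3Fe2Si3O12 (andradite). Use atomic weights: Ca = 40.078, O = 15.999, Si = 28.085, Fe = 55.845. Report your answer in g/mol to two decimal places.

508.17 g/mol

The formula mass is the sum 3·40.078 + 2·55.845 + 3·28.085 + 12·15.999.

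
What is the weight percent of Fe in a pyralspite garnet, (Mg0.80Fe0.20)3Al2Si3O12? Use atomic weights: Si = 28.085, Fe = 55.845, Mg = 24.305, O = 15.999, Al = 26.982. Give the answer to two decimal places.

M((Mg0.80Fe0.20)3Al2Si3O12) = 422.046 g/mol.
Fe contributes 0.60 × 55.845 = 33.507 g per mole.
33.507/422.046 = 0.0794 → 7.94%.

7.94 wt%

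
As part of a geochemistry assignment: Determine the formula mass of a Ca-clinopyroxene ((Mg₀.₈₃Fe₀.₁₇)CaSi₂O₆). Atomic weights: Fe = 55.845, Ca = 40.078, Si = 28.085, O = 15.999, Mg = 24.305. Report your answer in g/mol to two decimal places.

The formula mass is the sum 0.83*24.305 + 0.17*55.845 + 1*40.078 + 2*28.085 + 6*15.999.

221.91 g/mol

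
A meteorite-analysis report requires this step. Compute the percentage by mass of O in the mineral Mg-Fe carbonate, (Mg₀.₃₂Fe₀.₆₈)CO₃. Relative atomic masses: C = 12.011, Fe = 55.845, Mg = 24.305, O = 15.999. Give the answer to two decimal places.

45.38 weight percent

Formula mass = 0.32×24.305 + 0.68×55.845 + 1×12.011 + 3×15.999 = 105.760 g/mol, of which 47.997 g is O.
So O makes up 47.997/105.760 = 0.4538 of the mass, i.e. 45.38%.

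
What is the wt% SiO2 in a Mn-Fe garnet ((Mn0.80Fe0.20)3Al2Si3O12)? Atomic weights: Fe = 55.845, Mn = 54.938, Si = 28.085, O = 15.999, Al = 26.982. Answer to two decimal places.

M((Mn0.80Fe0.20)3Al2Si3O12) = 495.565 g/mol; M(SiO2) = 60.083 g/mol.
Moles SiO2 per formula unit = 3 Si ÷ 1 = 3.0000.
SiO2 fraction = (3.0000 × 60.083) / 495.565 = 180.249/495.565 = 0.3637.

36.37 wt%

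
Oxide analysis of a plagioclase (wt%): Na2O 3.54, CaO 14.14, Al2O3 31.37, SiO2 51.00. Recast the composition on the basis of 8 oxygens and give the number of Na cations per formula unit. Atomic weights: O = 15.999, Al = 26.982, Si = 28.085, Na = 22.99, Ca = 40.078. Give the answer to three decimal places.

3.54 wt% Na2O ÷ 61.979 g/mol = 0.05712 mol, giving 0.11424 Na and 0.05712 O.
14.14 wt% CaO ÷ 56.077 g/mol = 0.25215 mol, giving 0.25215 Ca and 0.25215 O.
31.37 wt% Al2O3 ÷ 101.961 g/mol = 0.30767 mol, giving 0.61534 Al and 0.92301 O.
51.00 wt% SiO2 ÷ 60.083 g/mol = 0.84883 mol, giving 0.84883 Si and 1.69766 O.
Oxygen sums to 2.92994; scaling by 8/2.92994 = 2.73043 puts the formula on 8 O.
Na: 0.11424 × 2.73043 = 0.312 atoms per formula unit.

0.312 Na apfu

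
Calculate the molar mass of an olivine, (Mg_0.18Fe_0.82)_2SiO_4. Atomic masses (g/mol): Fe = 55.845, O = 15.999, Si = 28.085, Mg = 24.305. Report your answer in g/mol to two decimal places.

192.42 g/mol

Mg: 0.36 × 24.305 = 8.7498
Fe: 1.64 × 55.845 = 91.5858
Si: 1 × 28.085 = 28.0850
O: 4 × 15.999 = 63.9960
Summing the contributions gives the formula mass.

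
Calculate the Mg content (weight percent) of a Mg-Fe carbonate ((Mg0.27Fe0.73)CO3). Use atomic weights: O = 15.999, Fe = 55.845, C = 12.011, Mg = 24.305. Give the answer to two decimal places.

6.11 weight percent

Molar mass of (Mg0.27Fe0.73)CO3: 0.27×24.305 + 0.73×55.845 + 1×12.011 + 3×15.999 = 107.337 g/mol.
Mass of Mg per formula unit: 0.27 × 24.305 = 6.562 g.
Weight fraction Mg = 6.562 / 107.337 = 0.0611.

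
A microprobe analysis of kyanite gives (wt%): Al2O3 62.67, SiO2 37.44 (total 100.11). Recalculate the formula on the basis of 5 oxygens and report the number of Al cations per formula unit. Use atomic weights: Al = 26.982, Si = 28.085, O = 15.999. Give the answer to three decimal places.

62.67 wt% Al2O3 ÷ 101.961 g/mol = 0.61465 mol, giving 1.22930 Al and 1.84395 O.
37.44 wt% SiO2 ÷ 60.083 g/mol = 0.62314 mol, giving 0.62314 Si and 1.24628 O.
Oxygen sums to 3.09023; scaling by 5/3.09023 = 1.61800 puts the formula on 5 O.
Al: 1.22930 × 1.61800 = 1.989 atoms per formula unit.

1.989 Al apfu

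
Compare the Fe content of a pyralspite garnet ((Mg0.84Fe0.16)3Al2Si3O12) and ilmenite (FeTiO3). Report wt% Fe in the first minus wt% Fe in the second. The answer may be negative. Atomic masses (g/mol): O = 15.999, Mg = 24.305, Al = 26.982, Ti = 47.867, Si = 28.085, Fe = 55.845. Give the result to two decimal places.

M((Mg0.84Fe0.16)3Al2Si3O12) = 418.261 g/mol, so wt% Fe = 26.806/418.261 × 100 = 6.41%.
M(FeTiO3) = 151.709 g/mol, so wt% Fe = 55.845/151.709 × 100 = 36.81%.
6.41 − 36.81 = -30.40 pp.

-30.40 percentage points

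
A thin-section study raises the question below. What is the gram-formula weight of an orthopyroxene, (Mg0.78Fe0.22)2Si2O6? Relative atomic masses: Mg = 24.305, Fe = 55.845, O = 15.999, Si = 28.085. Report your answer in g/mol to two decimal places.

Mg: 1.56 × 24.305 = 37.9158
Fe: 0.44 × 55.845 = 24.5718
Si: 2 × 28.085 = 56.1700
O: 6 × 15.999 = 95.9940
Summing the contributions gives the formula mass.

214.65 g/mol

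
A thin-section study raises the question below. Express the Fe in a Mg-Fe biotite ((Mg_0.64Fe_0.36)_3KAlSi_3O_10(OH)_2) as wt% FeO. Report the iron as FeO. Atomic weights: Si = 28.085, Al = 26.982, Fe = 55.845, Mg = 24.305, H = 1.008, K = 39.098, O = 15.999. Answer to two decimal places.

Molar mass of (Mg_0.64Fe_0.36)_3KAlSi_3O_10(OH)_2 = 1.92×24.305 + 1.08×55.845 + 1×39.098 + 1×26.982 + 3×28.085 + 12×15.999 + 2×1.008 = 451.317 g/mol.
Each formula unit contains 1.08 Fe, equivalent to 1.08/1 = 1.0800 mol FeO.
M(FeO) = 1×55.845 + 1×15.999 = 71.844 g/mol.
Mass of FeO per formula unit = 1.0800 × 71.844 = 77.592 g.
FeO wt% = 77.592 / 451.317 × 100 = 17.19%.

17.19 wt%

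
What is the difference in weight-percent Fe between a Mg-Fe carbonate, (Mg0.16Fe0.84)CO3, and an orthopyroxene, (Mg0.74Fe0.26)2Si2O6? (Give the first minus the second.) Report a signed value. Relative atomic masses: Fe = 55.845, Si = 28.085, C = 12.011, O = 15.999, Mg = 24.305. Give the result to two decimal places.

28.96 percentage points

First mineral: 46.910 g Fe in 110.807 g formula = 42.33 wt% Fe.
Second mineral: 29.039 g Fe in 217.175 g formula = 13.37 wt% Fe.
42.33% − 13.37% gives a difference of 28.96 percentage points.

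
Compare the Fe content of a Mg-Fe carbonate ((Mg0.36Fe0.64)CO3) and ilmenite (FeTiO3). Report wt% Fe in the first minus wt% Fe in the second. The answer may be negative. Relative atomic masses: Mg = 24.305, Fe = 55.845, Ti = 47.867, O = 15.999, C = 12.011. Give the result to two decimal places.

-2.61 percentage points

First mineral: 35.741 g Fe in 104.499 g formula = 34.20 wt% Fe.
Second mineral: 55.845 g Fe in 151.709 g formula = 36.81 wt% Fe.
34.20% − 36.81% gives a difference of -2.61 percentage points.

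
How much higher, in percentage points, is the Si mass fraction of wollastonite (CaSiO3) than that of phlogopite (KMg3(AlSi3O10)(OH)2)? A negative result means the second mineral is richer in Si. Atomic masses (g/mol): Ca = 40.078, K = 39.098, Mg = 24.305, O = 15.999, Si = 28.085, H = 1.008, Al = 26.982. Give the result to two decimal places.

Si in CaSiO3: molar mass 116.160 g/mol; 1×28.085 = 28.085 g → 24.18 wt%.
Si in KMg3(AlSi3O10)(OH)2: molar mass 417.254 g/mol; 3×28.085 = 84.255 g → 20.19 wt%.
Difference = 24.18 − 20.19 = 3.99 percentage points.

3.99 percentage points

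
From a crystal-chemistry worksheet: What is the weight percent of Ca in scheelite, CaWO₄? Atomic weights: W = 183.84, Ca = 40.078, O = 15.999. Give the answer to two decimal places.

Molar mass of CaWO₄: 1·40.078 + 1·183.84 + 4·15.999 = 287.914 g/mol.
Mass of Ca per formula unit: 1 × 40.078 = 40.078 g.
Weight fraction Ca = 40.078 / 287.914 = 0.1392.

13.92 mass %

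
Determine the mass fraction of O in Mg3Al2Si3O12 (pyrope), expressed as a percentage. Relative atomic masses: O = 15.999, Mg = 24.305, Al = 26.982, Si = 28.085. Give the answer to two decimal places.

Formula mass = 3·24.305 + 2·26.982 + 3·28.085 + 12·15.999 = 403.122 g/mol, of which 191.988 g is O.
So O makes up 191.988/403.122 = 0.4763 of the mass, i.e. 47.63%.

47.63 wt%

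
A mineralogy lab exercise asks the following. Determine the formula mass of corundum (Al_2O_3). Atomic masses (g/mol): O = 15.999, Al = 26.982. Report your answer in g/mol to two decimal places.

101.96 g/mol

M = 2(26.982) + 3(15.999)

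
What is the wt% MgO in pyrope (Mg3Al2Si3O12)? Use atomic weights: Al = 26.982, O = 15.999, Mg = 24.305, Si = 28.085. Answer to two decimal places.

29.99 wt%

M(Mg3Al2Si3O12) = 403.122 g/mol; M(MgO) = 40.304 g/mol.
Moles MgO per formula unit = 3 Mg ÷ 1 = 3.0000.
MgO fraction = (3.0000 × 40.304) / 403.122 = 120.912/403.122 = 0.2999.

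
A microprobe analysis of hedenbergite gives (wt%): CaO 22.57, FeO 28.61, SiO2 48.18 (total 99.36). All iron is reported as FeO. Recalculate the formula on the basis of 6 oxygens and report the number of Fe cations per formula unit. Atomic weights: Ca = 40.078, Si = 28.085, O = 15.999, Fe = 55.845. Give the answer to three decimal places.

CaO: 22.57/56.077 = 0.40248 mol → 0.40248 mol Ca, 0.40248 mol O.
FeO: 28.61/71.844 = 0.39822 mol → 0.39822 mol Fe, 0.39822 mol O.
SiO2: 48.18/60.083 = 0.80189 mol → 0.80189 mol Si, 1.60378 mol O.
Total oxygen = 2.40448 mol. Normalization factor = 6/2.40448 = 2.49534.
Fe per 6 O = 0.39822 × 2.49534 = 0.994.

0.994 Fe apfu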